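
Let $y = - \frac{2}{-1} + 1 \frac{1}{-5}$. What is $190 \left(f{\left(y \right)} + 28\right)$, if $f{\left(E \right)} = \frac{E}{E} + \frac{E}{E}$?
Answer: $5700$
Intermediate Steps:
$y = \frac{9}{5}$ ($y = \left(-2\right) \left(-1\right) + 1 \left(- \frac{1}{5}\right) = 2 - \frac{1}{5} = \frac{9}{5} \approx 1.8$)
$f{\left(E \right)} = 2$ ($f{\left(E \right)} = 1 + 1 = 2$)
$190 \left(f{\left(y \right)} + 28\right) = 190 \left(2 + 28\right) = 190 \cdot 30 = 5700$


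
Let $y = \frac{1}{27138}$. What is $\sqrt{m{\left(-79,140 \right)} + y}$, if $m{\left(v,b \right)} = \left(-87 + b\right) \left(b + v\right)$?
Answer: $\frac{\sqrt{2381010912390}}{27138} \approx 56.859$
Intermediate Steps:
$y = \frac{1}{27138} \approx 3.6849 \cdot 10^{-5}$
$\sqrt{m{\left(-79,140 \right)} + y} = \sqrt{\left(140^{2} - 12180 - -6873 + 140 \left(-79\right)\right) + \frac{1}{27138}} = \sqrt{\left(19600 - 12180 + 6873 - 11060\right) + \frac{1}{27138}} = \sqrt{3233 + \frac{1}{27138}} = \sqrt{\frac{87737155}{27138}} = \frac{\sqrt{2381010912390}}{27138}$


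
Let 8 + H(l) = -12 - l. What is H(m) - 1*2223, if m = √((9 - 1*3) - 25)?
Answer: -2243 - I*√19 ≈ -2243.0 - 4.3589*I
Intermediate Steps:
m = I*√19 (m = √((9 - 3) - 25) = √(6 - 25) = √(-19) = I*√19 ≈ 4.3589*I)
H(l) = -20 - l (H(l) = -8 + (-12 - l) = -20 - l)
H(m) - 1*2223 = (-20 - I*√19) - 1*2223 = (-20 - I*√19) - 2223 = -2243 - I*√19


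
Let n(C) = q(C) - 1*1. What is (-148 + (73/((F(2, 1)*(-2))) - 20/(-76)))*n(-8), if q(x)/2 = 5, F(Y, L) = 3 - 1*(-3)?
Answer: -105213/76 ≈ -1384.4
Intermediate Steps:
F(Y, L) = 6 (F(Y, L) = 3 + 3 = 6)
q(x) = 10 (q(x) = 2*5 = 10)
n(C) = 9 (n(C) = 10 - 1*1 = 10 - 1 = 9)
(-148 + (73/((F(2, 1)*(-2))) - 20/(-76)))*n(-8) = (-148 + (73/((6*(-2))) - 20/(-76)))*9 = (-148 + (73/(-12) - 20*(-1/76)))*9 = (-148 + (73*(-1/12) + 5/19))*9 = (-148 + (-73/12 + 5/19))*9 = (-148 - 1327/228)*9 = -35071/228*9 = -105213/76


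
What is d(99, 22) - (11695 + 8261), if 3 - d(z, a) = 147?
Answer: -20100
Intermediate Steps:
d(z, a) = -144 (d(z, a) = 3 - 1*147 = 3 - 147 = -144)
d(99, 22) - (11695 + 8261) = -144 - (11695 + 8261) = -144 - 1*19956 = -144 - 19956 = -20100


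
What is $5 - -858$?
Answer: $863$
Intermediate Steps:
$5 - -858 = 5 + 858 = 863$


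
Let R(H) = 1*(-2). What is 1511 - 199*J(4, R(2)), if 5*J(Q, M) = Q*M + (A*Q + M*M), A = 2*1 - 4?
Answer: 9943/5 ≈ 1988.6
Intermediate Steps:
A = -2 (A = 2 - 4 = -2)
R(H) = -2
J(Q, M) = -2*Q/5 + M²/5 + M*Q/5 (J(Q, M) = (Q*M + (-2*Q + M*M))/5 = (M*Q + (-2*Q + M²))/5 = (M*Q + (M² - 2*Q))/5 = (M² - 2*Q + M*Q)/5 = -2*Q/5 + M²/5 + M*Q/5)
1511 - 199*J(4, R(2)) = 1511 - 199*(-⅖*4 + (⅕)*(-2)² + (⅕)*(-2)*4) = 1511 - 199*(-8/5 + (⅕)*4 - 8/5) = 1511 - 199*(-8/5 + ⅘ - 8/5) = 1511 - 199*(-12/5) = 1511 + 2388/5 = 9943/5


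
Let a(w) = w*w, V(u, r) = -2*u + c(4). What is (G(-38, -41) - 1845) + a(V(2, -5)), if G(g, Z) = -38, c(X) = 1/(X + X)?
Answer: -119551/64 ≈ -1868.0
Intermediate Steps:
c(X) = 1/(2*X)
V(u, r) = ⅛ - 2*u (V(u, r) = -2*u + (½)/4 = -2*u + (½)*(¼) = -2*u + ⅛ = ⅛ - 2*u)
a(w) = w²
(G(-38, -41) - 1845) + a(V(2, -5)) = (-38 - 1845) + (⅛ - 2*2)² = -1883 + (⅛ - 4)² = -1883 + (-31/8)² = -1883 + 961/64 = -119551/64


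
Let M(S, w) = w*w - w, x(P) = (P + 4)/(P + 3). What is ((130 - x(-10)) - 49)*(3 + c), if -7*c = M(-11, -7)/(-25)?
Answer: 46563/175 ≈ 266.07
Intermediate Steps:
x(P) = (4 + P)/(3 + P)
M(S, w) = w² - w
c = 8/25 (c = -(-7*(-1 - 7))/(7*(-25)) = -(-7*(-8))*(-1)/(7*25) = -8*(-1)/25 = -⅐*(-56/25) = 8/25 ≈ 0.32000)
((130 - x(-10)) - 49)*(3 + c) = ((130 - (4 - 10)/(3 - 10)) - 49)*(3 + 8/25) = ((130 - (-6)/(-7)) - 49)*(83/25) = ((130 - (-1)*(-6)/7) - 49)*(83/25) = ((130 - 1*6/7) - 49)*(83/25) = ((130 - 6/7) - 49)*(83/25) = (904/7 - 49)*(83/25) = (561/7)*(83/25) = 46563/175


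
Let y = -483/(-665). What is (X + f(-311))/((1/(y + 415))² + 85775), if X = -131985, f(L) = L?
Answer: -206352130458656/133789789496925 ≈ -1.5424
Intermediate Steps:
y = 69/95 (y = -483*(-1/665) = 69/95 ≈ 0.72632)
(X + f(-311))/((1/(y + 415))² + 85775) = (-131985 - 311)/((1/(69/95 + 415))² + 85775) = -132296/((1/(39494/95))² + 85775) = -132296/((95/39494)² + 85775) = -132296/(9025/1559776036 + 85775) = -132296/133789789496925/1559776036 = -132296*1559776036/133789789496925 = -206352130458656/133789789496925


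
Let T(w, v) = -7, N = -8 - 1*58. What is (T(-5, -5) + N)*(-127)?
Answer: 9271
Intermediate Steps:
N = -66 (N = -8 - 58 = -66)
(T(-5, -5) + N)*(-127) = (-7 - 66)*(-127) = -73*(-127) = 9271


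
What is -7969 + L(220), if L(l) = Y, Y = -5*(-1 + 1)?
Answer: -7969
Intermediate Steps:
Y = 0 (Y = -5*0 = 0)
L(l) = 0
-7969 + L(220) = -7969 + 0 = -7969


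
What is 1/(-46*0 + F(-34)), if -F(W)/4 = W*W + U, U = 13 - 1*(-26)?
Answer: -1/4780 ≈ -0.00020921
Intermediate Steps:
U = 39 (U = 13 + 26 = 39)
F(W) = -156 - 4*W² (F(W) = -4*(W*W + 39) = -4*(W² + 39) = -4*(39 + W²) = -156 - 4*W²)
1/(-46*0 + F(-34)) = 1/(-46*0 + (-156 - 4*(-34)²)) = 1/(0 + (-156 - 4*1156)) = 1/(0 + (-156 - 4624)) = 1/(0 - 4780) = 1/(-4780) = -1/4780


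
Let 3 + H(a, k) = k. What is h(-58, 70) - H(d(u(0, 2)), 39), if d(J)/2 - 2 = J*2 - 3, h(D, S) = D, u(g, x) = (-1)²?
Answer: -94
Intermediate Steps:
u(g, x) = 1
d(J) = -2 + 4*J (d(J) = 4 + 2*(J*2 - 3) = 4 + 2*(2*J - 3) = 4 + 2*(-3 + 2*J) = 4 + (-6 + 4*J) = -2 + 4*J)
H(a, k) = -3 + k
h(-58, 70) - H(d(u(0, 2)), 39) = -58 - (-3 + 39) = -58 - 1*36 = -58 - 36 = -94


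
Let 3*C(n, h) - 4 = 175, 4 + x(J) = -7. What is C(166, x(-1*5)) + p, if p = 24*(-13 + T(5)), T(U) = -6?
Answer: -1189/3 ≈ -396.33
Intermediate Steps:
x(J) = -11 (x(J) = -4 - 7 = -11)
C(n, h) = 179/3 (C(n, h) = 4/3 + (1/3)*175 = 4/3 + 175/3 = 179/3)
p = -456 (p = 24*(-13 - 6) = 24*(-19) = -456)
C(166, x(-1*5)) + p = 179/3 - 456 = -1189/3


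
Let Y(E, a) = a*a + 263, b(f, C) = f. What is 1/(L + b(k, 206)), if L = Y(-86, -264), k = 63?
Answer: 1/70022 ≈ 1.4281e-5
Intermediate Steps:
Y(E, a) = 263 + a² (Y(E, a) = a² + 263 = 263 + a²)
L = 69959 (L = 263 + (-264)² = 263 + 69696 = 69959)
1/(L + b(k, 206)) = 1/(69959 + 63) = 1/70022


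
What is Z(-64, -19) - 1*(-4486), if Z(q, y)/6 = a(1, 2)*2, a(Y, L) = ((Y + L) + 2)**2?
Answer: 4786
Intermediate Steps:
a(Y, L) = (2 + L + Y)**2 (a(Y, L) = ((L + Y) + 2)**2 = (2 + L + Y)**2)
Z(q, y) = 300 (Z(q, y) = 6*((2 + 2 + 1)**2*2) = 6*(5**2*2) = 6*(25*2) = 6*50 = 300)
Z(-64, -19) - 1*(-4486) = 300 - 1*(-4486) = 300 + 4486 = 4786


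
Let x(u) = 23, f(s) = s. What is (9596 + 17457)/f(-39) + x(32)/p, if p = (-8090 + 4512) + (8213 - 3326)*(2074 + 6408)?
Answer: -86253196367/124343868 ≈ -693.67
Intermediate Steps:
p = 41447956 (p = -3578 + 4887*8482 = -3578 + 41451534 = 41447956)
(9596 + 17457)/f(-39) + x(32)/p = (9596 + 17457)/(-39) + 23/41447956 = 27053*(-1/39) + 23*(1/41447956) = -2081/3 + 23/41447956 = -86253196367/124343868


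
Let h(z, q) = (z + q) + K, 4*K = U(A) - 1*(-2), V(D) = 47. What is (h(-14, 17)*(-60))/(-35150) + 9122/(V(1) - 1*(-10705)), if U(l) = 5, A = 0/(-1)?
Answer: 851849/994560 ≈ 0.85651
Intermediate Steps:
A = 0 (A = 0*(-1) = 0)
K = 7/4 (K = (5 - 1*(-2))/4 = (5 + 2)/4 = (¼)*7 = 7/4 ≈ 1.7500)
h(z, q) = 7/4 + q + z (h(z, q) = (z + q) + 7/4 = (q + z) + 7/4 = 7/4 + q + z)
(h(-14, 17)*(-60))/(-35150) + 9122/(V(1) - 1*(-10705)) = ((7/4 + 17 - 14)*(-60))/(-35150) + 9122/(47 - 1*(-10705)) = ((19/4)*(-60))*(-1/35150) + 9122/(47 + 10705) = -285*(-1/35150) + 9122/10752 = 3/370 + 9122*(1/10752) = 3/370 + 4561/5376 = 851849/994560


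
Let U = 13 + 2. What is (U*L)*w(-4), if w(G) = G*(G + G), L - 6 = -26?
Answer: -9600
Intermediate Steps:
L = -20 (L = 6 - 26 = -20)
w(G) = 2*G² (w(G) = G*(2*G) = 2*G²)
U = 15
(U*L)*w(-4) = (15*(-20))*(2*(-4)²) = -600*16 = -300*32 = -9600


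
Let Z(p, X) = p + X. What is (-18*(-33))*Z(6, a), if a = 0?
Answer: 3564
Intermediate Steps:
Z(p, X) = X + p
(-18*(-33))*Z(6, a) = (-18*(-33))*(0 + 6) = 594*6 = 3564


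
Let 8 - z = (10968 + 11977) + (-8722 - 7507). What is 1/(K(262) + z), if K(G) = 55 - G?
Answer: -1/6915 ≈ -0.00014461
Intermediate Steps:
z = -6708 (z = 8 - ((10968 + 11977) + (-8722 - 7507)) = 8 - (22945 - 16229) = 8 - 1*6716 = 8 - 6716 = -6708)
1/(K(262) + z) = 1/((55 - 1*262) - 6708) = 1/((55 - 262) - 6708) = 1/(-207 - 6708) = 1/(-6915) = -1/6915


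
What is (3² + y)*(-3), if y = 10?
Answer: -57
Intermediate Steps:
(3² + y)*(-3) = (3² + 10)*(-3) = (9 + 10)*(-3) = 19*(-3) = -57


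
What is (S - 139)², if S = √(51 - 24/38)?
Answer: (2641 - √18183)²/361 ≈ 17398.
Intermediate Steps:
S = √18183/19 (S = √(51 - 24*1/38) = √(51 - 12/19) = √(957/19) = √18183/19 ≈ 7.0971)
(S - 139)² = (√18183/19 - 139)² = (-139 + √18183/19)²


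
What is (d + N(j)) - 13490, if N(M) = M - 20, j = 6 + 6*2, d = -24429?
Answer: -37921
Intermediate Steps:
j = 18 (j = 6 + 12 = 18)
N(M) = -20 + M
(d + N(j)) - 13490 = (-24429 + (-20 + 18)) - 13490 = (-24429 - 2) - 13490 = -24431 - 13490 = -37921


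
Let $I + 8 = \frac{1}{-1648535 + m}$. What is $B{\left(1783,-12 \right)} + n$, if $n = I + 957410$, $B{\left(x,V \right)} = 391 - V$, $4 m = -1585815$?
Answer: $\frac{7834801798771}{8179955} \approx 9.5781 \cdot 10^{5}$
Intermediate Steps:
$m = - \frac{1585815}{4}$ ($m = \frac{1}{4} \left(-1585815\right) = - \frac{1585815}{4} \approx -3.9645 \cdot 10^{5}$)
$I = - \frac{65439644}{8179955}$ ($I = -8 + \frac{1}{-1648535 - \frac{1585815}{4}} = -8 + \frac{1}{- \frac{8179955}{4}} = -8 - \frac{4}{8179955} = - \frac{65439644}{8179955} \approx -8.0$)
$n = \frac{7831505276906}{8179955}$ ($n = - \frac{65439644}{8179955} + 957410 = \frac{7831505276906}{8179955} \approx 9.574 \cdot 10^{5}$)
$B{\left(1783,-12 \right)} + n = \left(391 - -12\right) + \frac{7831505276906}{8179955} = \left(391 + 12\right) + \frac{7831505276906}{8179955} = 403 + \frac{7831505276906}{8179955} = \frac{7834801798771}{8179955}$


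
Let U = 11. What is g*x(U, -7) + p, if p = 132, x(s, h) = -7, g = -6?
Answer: 174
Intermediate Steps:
g*x(U, -7) + p = -6*(-7) + 132 = 42 + 132 = 174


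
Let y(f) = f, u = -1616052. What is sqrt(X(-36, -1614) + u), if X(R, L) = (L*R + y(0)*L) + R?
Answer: 4*I*sqrt(97374) ≈ 1248.2*I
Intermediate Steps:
X(R, L) = R + L*R (X(R, L) = (L*R + 0*L) + R = (L*R + 0) + R = L*R + R = R + L*R)
sqrt(X(-36, -1614) + u) = sqrt(-36*(1 - 1614) - 1616052) = sqrt(-36*(-1613) - 1616052) = sqrt(58068 - 1616052) = sqrt(-1557984) = 4*I*sqrt(97374)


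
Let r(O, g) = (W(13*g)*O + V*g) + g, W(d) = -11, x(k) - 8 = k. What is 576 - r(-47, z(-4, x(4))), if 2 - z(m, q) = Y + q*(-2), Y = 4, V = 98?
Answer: -2119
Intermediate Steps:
x(k) = 8 + k
z(m, q) = -2 + 2*q (z(m, q) = 2 - (4 + q*(-2)) = 2 - (4 - 2*q) = 2 + (-4 + 2*q) = -2 + 2*q)
r(O, g) = -11*O + 99*g (r(O, g) = (-11*O + 98*g) + g = -11*O + 99*g)
576 - r(-47, z(-4, x(4))) = 576 - (-11*(-47) + 99*(-2 + 2*(8 + 4))) = 576 - (517 + 99*(-2 + 2*12)) = 576 - (517 + 99*(-2 + 24)) = 576 - (517 + 99*22) = 576 - (517 + 2178) = 576 - 1*2695 = 576 - 2695 = -2119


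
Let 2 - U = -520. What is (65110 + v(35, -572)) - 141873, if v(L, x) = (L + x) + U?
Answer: -76778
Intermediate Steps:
U = 522 (U = 2 - 1*(-520) = 2 + 520 = 522)
v(L, x) = 522 + L + x (v(L, x) = (L + x) + 522 = 522 + L + x)
(65110 + v(35, -572)) - 141873 = (65110 + (522 + 35 - 572)) - 141873 = (65110 - 15) - 141873 = 65095 - 141873 = -76778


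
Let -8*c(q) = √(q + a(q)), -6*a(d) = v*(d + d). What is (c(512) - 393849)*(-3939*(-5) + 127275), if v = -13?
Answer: -57883987530 - 391920*√6 ≈ -5.7885e+10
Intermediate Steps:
a(d) = 13*d/3 (a(d) = -(-13)*(d + d)/6 = -(-13)*2*d/6 = -(-13)*d/3 = 13*d/3)
c(q) = -√3*√q/6 (c(q) = -√(q + 13*q/3)/8 = -4*√3*√q/3/8 = -√3*√q/6)
(c(512) - 393849)*(-3939*(-5) + 127275) = (-√3*√512/6 - 393849)*(-3939*(-5) + 127275) = (-√3*16*√2/6 - 393849)*(19695 + 127275) = (-8*√6/3 - 393849)*146970 = (-393849 - 8*√6/3)*146970 = -57883987530 - 391920*√6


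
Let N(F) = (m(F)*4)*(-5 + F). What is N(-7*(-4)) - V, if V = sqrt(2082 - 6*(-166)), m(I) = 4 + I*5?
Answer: 13248 - 9*sqrt(38) ≈ 13193.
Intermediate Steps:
m(I) = 4 + 5*I
N(F) = (-5 + F)*(16 + 20*F) (N(F) = ((4 + 5*F)*4)*(-5 + F) = (16 + 20*F)*(-5 + F) = (-5 + F)*(16 + 20*F))
V = 9*sqrt(38) (V = sqrt(2082 + 996) = sqrt(3078) = 9*sqrt(38) ≈ 55.480)
N(-7*(-4)) - V = 4*(-5 - 7*(-4))*(4 + 5*(-7*(-4))) - 9*sqrt(38) = 4*(-5 + 28)*(4 + 5*28) - 9*sqrt(38) = 4*23*(4 + 140) - 9*sqrt(38) = 4*23*144 - 9*sqrt(38) = 13248 - 9*sqrt(38)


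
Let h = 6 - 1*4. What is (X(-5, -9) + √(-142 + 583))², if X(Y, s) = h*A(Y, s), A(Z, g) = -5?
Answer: 121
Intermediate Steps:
h = 2 (h = 6 - 4 = 2)
X(Y, s) = -10 (X(Y, s) = 2*(-5) = -10)
(X(-5, -9) + √(-142 + 583))² = (-10 + √(-142 + 583))² = (-10 + √441)² = (-10 + 21)² = 11² = 121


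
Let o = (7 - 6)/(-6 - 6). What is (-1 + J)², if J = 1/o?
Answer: 169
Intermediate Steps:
o = -1/12 (o = 1/(-12) = 1*(-1/12) = -1/12 ≈ -0.083333)
J = -12 (J = 1/(-1/12) = -12)
(-1 + J)² = (-1 - 12)² = (-13)² = 169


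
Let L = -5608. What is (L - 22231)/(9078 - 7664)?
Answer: -3977/202 ≈ -19.688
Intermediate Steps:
(L - 22231)/(9078 - 7664) = (-5608 - 22231)/(9078 - 7664) = -27839/1414 = -27839*1/1414 = -3977/202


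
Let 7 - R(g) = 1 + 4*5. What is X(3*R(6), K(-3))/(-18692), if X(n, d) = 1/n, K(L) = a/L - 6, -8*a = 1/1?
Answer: 1/785064 ≈ 1.2738e-6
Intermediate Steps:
a = -1/8 (a = -1/8/1 = -1/8*1 = -1/8 ≈ -0.12500)
R(g) = -14 (R(g) = 7 - (1 + 4*5) = 7 - (1 + 20) = 7 - 1*21 = 7 - 21 = -14)
K(L) = -6 - 1/(8*L) (K(L) = -1/(8*L) - 6 = -6 - 1/(8*L))
X(3*R(6), K(-3))/(-18692) = 1/((3*(-14))*(-18692)) = -1/18692/(-42) = -1/42*(-1/18692) = 1/785064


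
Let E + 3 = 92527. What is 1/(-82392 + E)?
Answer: 1/10132 ≈ 9.8697e-5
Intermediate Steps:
E = 92524 (E = -3 + 92527 = 92524)
1/(-82392 + E) = 1/(-82392 + 92524) = 1/10132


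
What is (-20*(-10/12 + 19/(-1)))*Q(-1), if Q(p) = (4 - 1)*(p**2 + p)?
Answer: 0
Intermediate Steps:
Q(p) = 3*p + 3*p**2 (Q(p) = 3*(p + p**2) = 3*p + 3*p**2)
(-20*(-10/12 + 19/(-1)))*Q(-1) = (-20*(-10/12 + 19/(-1)))*(3*(-1)*(1 - 1)) = (-20*(-10*1/12 + 19*(-1)))*(3*(-1)*0) = -20*(-5/6 - 19)*0 = -20*(-119/6)*0 = (1190/3)*0 = 0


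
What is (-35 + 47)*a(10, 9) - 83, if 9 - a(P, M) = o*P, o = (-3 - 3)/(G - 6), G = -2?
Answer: -65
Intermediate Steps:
o = ¾ (o = (-3 - 3)/(-2 - 6) = -6/(-8) = -6*(-⅛) = ¾ ≈ 0.75000)
a(P, M) = 9 - 3*P/4
(-35 + 47)*a(10, 9) - 83 = (-35 + 47)*(9 - ¾*10) - 83 = 12*(9 - 15/2) - 83 = 12*(3/2) - 83 = 18 - 83 = -65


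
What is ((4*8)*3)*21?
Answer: 2016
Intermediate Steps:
((4*8)*3)*21 = (32*3)*21 = 96*21 = 2016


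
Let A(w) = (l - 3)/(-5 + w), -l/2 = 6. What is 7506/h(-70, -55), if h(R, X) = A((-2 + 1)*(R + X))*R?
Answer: 30024/35 ≈ 857.83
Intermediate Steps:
l = -12 (l = -2*6 = -12)
A(w) = -15/(-5 + w) (A(w) = (-12 - 3)/(-5 + w) = -15/(-5 + w))
h(R, X) = -15*R/(-5 - R - X) (h(R, X) = (-15/(-5 + (-2 + 1)*(R + X)))*R = (-15/(-5 - (R + X)))*R = (-15/(-5 + (-R - X)))*R = (-15/(-5 - R - X))*R = -15*R/(-5 - R - X))
7506/h(-70, -55) = 7506/((15*(-70)/(5 - 70 - 55))) = 7506/((15*(-70)/(-120))) = 7506/((15*(-70)*(-1/120))) = 7506/(35/4) = 7506*(4/35) = 30024/35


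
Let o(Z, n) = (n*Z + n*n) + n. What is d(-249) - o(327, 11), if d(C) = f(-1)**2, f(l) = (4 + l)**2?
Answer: -3648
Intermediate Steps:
o(Z, n) = n + n**2 + Z*n (o(Z, n) = (Z*n + n**2) + n = (n**2 + Z*n) + n = n + n**2 + Z*n)
d(C) = 81 (d(C) = ((4 - 1)**2)**2 = (3**2)**2 = 9**2 = 81)
d(-249) - o(327, 11) = 81 - 11*(1 + 327 + 11) = 81 - 11*339 = 81 - 1*3729 = 81 - 3729 = -3648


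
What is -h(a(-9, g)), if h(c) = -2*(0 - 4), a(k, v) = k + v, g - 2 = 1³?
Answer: -8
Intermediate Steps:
g = 3 (g = 2 + 1³ = 2 + 1 = 3)
h(c) = 8 (h(c) = -2*(-4) = 8)
-h(a(-9, g)) = -1*8 = -8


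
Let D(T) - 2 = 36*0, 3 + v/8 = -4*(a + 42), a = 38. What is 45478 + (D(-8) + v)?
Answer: 42896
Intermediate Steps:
v = -2584 (v = -24 + 8*(-4*(38 + 42)) = -24 + 8*(-4*80) = -24 + 8*(-320) = -24 - 2560 = -2584)
D(T) = 2 (D(T) = 2 + 36*0 = 2 + 0 = 2)
45478 + (D(-8) + v) = 45478 + (2 - 2584) = 45478 - 2582 = 42896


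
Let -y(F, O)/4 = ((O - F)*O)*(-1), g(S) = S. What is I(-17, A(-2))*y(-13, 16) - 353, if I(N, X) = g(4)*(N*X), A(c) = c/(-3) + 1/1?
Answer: -632099/3 ≈ -2.1070e+5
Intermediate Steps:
A(c) = 1 - c/3 (A(c) = c*(-⅓) + 1*1 = -c/3 + 1 = 1 - c/3)
y(F, O) = 4*O*(O - F) (y(F, O) = -4*(O - F)*O*(-1) = -4*O*(O - F)*(-1) = -(-4)*O*(O - F) = 4*O*(O - F))
I(N, X) = 4*N*X (I(N, X) = 4*(N*X) = 4*N*X)
I(-17, A(-2))*y(-13, 16) - 353 = (4*(-17)*(1 - ⅓*(-2)))*(4*16*(16 - 1*(-13))) - 353 = (4*(-17)*(1 + ⅔))*(4*16*(16 + 13)) - 353 = (4*(-17)*(5/3))*(4*16*29) - 353 = -340/3*1856 - 353 = -631040/3 - 353 = -632099/3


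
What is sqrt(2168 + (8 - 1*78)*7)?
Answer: sqrt(1678) ≈ 40.963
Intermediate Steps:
sqrt(2168 + (8 - 1*78)*7) = sqrt(2168 + (8 - 78)*7) = sqrt(2168 - 70*7) = sqrt(2168 - 490) = sqrt(1678)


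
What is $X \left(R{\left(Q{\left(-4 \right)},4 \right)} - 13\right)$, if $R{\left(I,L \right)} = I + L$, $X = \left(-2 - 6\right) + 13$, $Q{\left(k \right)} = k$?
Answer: $-65$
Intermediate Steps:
$X = 5$ ($X = -8 + 13 = 5$)
$X \left(R{\left(Q{\left(-4 \right)},4 \right)} - 13\right) = 5 \left(\left(-4 + 4\right) - 13\right) = 5 \left(0 - 13\right) = 5 \left(-13\right) = -65$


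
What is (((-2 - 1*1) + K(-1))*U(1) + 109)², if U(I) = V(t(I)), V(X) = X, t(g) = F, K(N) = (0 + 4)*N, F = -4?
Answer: 18769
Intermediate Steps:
K(N) = 4*N
t(g) = -4
U(I) = -4
(((-2 - 1*1) + K(-1))*U(1) + 109)² = (((-2 - 1*1) + 4*(-1))*(-4) + 109)² = (((-2 - 1) - 4)*(-4) + 109)² = ((-3 - 4)*(-4) + 109)² = (-7*(-4) + 109)² = (28 + 109)² = 137² = 18769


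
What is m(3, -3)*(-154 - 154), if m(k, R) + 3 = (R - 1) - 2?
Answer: 2772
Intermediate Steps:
m(k, R) = -6 + R (m(k, R) = -3 + ((R - 1) - 2) = -3 + ((-1 + R) - 2) = -3 + (-3 + R) = -6 + R)
m(3, -3)*(-154 - 154) = (-6 - 3)*(-154 - 154) = -9*(-308) = 2772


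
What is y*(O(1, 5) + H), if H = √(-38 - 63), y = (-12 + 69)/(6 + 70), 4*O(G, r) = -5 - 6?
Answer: -33/16 + 3*I*√101/4 ≈ -2.0625 + 7.5374*I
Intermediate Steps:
O(G, r) = -11/4 (O(G, r) = (-5 - 6)/4 = (¼)*(-11) = -11/4)
y = ¾ (y = 57/76 = 57*(1/76) = ¾ ≈ 0.75000)
H = I*√101 (H = √(-101) = I*√101 ≈ 10.05*I)
y*(O(1, 5) + H) = 3*(-11/4 + I*√101)/4 = -33/16 + 3*I*√101/4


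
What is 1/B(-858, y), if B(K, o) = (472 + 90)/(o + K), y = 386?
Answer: -236/281 ≈ -0.83986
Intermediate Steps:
B(K, o) = 562/(K + o)
1/B(-858, y) = 1/(562/(-858 + 386)) = 1/(562/(-472)) = 1/(562*(-1/472)) = 1/(-281/236) = -236/281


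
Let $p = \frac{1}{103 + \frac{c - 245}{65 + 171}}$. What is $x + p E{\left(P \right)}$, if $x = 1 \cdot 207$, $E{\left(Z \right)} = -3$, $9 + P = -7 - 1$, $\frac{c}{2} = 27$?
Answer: $\frac{1663837}{8039} \approx 206.97$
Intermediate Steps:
$c = 54$ ($c = 2 \cdot 27 = 54$)
$P = -17$ ($P = -9 - 8 = -17$)
$p = \frac{236}{24117}$ ($p = \frac{1}{103 + \frac{54 - 245}{65 + 171}} = \frac{1}{103 - \frac{191}{236}} = \frac{1}{\frac{24117}{236}} = \frac{236}{24117} \approx 0.0097856$)
$x = 207$
$x + p E{\left(P \right)} = 207 + \frac{236}{24117} \left(-3\right) = 207 - \frac{236}{8039} = \frac{1663837}{8039}$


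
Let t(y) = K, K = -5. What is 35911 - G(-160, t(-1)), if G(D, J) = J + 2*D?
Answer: 36236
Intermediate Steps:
t(y) = -5
35911 - G(-160, t(-1)) = 35911 - (-5 + 2*(-160)) = 35911 - (-5 - 320) = 35911 - 1*(-325) = 35911 + 325 = 36236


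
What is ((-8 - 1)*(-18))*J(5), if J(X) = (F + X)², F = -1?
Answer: 2592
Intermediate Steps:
J(X) = (-1 + X)²
((-8 - 1)*(-18))*J(5) = ((-8 - 1)*(-18))*(-1 + 5)² = -9*(-18)*4² = 162*16 = 2592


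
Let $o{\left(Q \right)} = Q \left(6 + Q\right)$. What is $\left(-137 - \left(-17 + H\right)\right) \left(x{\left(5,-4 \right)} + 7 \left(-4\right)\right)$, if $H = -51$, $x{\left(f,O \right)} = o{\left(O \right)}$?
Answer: $2484$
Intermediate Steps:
$x{\left(f,O \right)} = O \left(6 + O\right)$
$\left(-137 - \left(-17 + H\right)\right) \left(x{\left(5,-4 \right)} + 7 \left(-4\right)\right) = \left(-137 + \left(17 - -51\right)\right) \left(- 4 \left(6 - 4\right) + 7 \left(-4\right)\right) = \left(-137 + \left(17 + 51\right)\right) \left(\left(-4\right) 2 - 28\right) = \left(-137 + 68\right) \left(-8 - 28\right) = \left(-69\right) \left(-36\right) = 2484$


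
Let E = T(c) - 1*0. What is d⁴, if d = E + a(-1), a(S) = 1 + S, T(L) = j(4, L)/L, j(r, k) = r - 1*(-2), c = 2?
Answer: 81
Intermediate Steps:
j(r, k) = 2 + r (j(r, k) = r + 2 = 2 + r)
T(L) = 6/L (T(L) = (2 + 4)/L = 6/L)
E = 3 (E = 6/2 - 1*0 = 6*(½) + 0 = 3 + 0 = 3)
d = 3 (d = 3 + (1 - 1) = 3 + 0 = 3)
d⁴ = 3⁴ = 81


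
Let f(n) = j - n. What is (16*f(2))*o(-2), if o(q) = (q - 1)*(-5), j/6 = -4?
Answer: -6240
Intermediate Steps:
j = -24 (j = 6*(-4) = -24)
o(q) = 5 - 5*q (o(q) = (-1 + q)*(-5) = 5 - 5*q)
f(n) = -24 - n
(16*f(2))*o(-2) = (16*(-24 - 1*2))*(5 - 5*(-2)) = (16*(-24 - 2))*(5 + 10) = (16*(-26))*15 = -416*15 = -6240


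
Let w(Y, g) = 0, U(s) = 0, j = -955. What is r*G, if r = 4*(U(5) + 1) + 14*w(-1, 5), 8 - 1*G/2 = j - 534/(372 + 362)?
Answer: 2829504/367 ≈ 7709.8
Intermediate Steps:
G = 707376/367 (G = 16 - 2*(-955 - 534/(372 + 362)) = 16 - 2*(-955 - 534/734) = 16 - 2*(-955 - 1*267/367) = 16 - 2*(-955 - 267/367) = 16 - 2*(-350752/367) = 16 + 701504/367 = 707376/367 ≈ 1927.5)
r = 4 (r = 4*(0 + 1) + 14*0 = 4*1 + 0 = 4 + 0 = 4)
r*G = 4*(707376/367) = 2829504/367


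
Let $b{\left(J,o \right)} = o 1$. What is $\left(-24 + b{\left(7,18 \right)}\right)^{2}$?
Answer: $36$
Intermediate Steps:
$b{\left(J,o \right)} = o$
$\left(-24 + b{\left(7,18 \right)}\right)^{2} = \left(-24 + 18\right)^{2} = \left(-6\right)^{2} = 36$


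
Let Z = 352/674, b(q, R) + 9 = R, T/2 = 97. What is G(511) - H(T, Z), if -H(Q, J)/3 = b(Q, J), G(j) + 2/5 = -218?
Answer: -410859/1685 ≈ -243.83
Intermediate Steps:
T = 194 (T = 2*97 = 194)
b(q, R) = -9 + R
G(j) = -1092/5 (G(j) = -2/5 - 218 = -1092/5)
Z = 176/337 (Z = 352*(1/674) = 176/337 ≈ 0.52225)
H(Q, J) = 27 - 3*J (H(Q, J) = -3*(-9 + J) = 27 - 3*J)
G(511) - H(T, Z) = -1092/5 - (27 - 3*176/337) = -1092/5 - (27 - 528/337) = -1092/5 - 1*8571/337 = -1092/5 - 8571/337 = -410859/1685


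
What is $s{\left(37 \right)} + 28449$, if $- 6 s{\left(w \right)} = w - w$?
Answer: $28449$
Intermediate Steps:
$s{\left(w \right)} = 0$ ($s{\left(w \right)} = - \frac{w - w}{6} = \left(- \frac{1}{6}\right) 0 = 0$)
$s{\left(37 \right)} + 28449 = 0 + 28449 = 28449$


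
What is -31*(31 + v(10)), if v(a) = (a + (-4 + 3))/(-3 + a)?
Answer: -7006/7 ≈ -1000.9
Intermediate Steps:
v(a) = (-1 + a)/(-3 + a) (v(a) = (a - 1)/(-3 + a) = (-1 + a)/(-3 + a))
-31*(31 + v(10)) = -31*(31 + (-1 + 10)/(-3 + 10)) = -31*(31 + 9/7) = -31*226/7 = -7006/7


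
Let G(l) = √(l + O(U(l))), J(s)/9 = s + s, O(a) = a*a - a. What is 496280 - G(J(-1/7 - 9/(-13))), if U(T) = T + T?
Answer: 496280 - 330*√29/91 ≈ 4.9626e+5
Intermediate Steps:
U(T) = 2*T
O(a) = a² - a
J(s) = 18*s (J(s) = 9*(s + s) = 9*(2*s) = 18*s)
G(l) = √(l + 2*l*(-1 + 2*l)) (G(l) = √(l + (2*l)*(-1 + 2*l)) = √(l + 2*l*(-1 + 2*l)))
496280 - G(J(-1/7 - 9/(-13))) = 496280 - √((18*(-1/7 - 9/(-13)))*(-1 + 4*(18*(-1/7 - 9/(-13))))) = 496280 - √((18*(-1*⅐ - 9*(-1/13)))*(-1 + 4*(18*(-1*⅐ - 9*(-1/13))))) = 496280 - √((18*(-⅐ + 9/13))*(-1 + 4*(18*(-⅐ + 9/13)))) = 496280 - √((18*(50/91))*(-1 + 4*(18*(50/91)))) = 496280 - √(900*(-1 + 4*(900/91))/91) = 496280 - √(900*(-1 + 3600/91)/91) = 496280 - √((900/91)*(3509/91)) = 496280 - √(3158100/8281) = 496280 - 330*√29/91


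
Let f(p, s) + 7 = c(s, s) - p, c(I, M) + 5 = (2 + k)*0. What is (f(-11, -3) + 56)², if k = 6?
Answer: 3025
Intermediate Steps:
c(I, M) = -5 (c(I, M) = -5 + (2 + 6)*0 = -5 + 8*0 = -5 + 0 = -5)
f(p, s) = -12 - p (f(p, s) = -7 + (-5 - p) = -12 - p)
(f(-11, -3) + 56)² = ((-12 - 1*(-11)) + 56)² = ((-12 + 11) + 56)² = (-1 + 56)² = 55² = 3025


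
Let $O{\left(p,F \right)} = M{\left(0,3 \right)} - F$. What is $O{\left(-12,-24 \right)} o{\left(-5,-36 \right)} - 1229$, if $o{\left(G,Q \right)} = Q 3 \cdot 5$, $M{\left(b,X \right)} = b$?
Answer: $-14189$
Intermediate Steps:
$o{\left(G,Q \right)} = 15 Q$ ($o{\left(G,Q \right)} = 3 Q 5 = 15 Q$)
$O{\left(p,F \right)} = - F$ ($O{\left(p,F \right)} = 0 - F = - F$)
$O{\left(-12,-24 \right)} o{\left(-5,-36 \right)} - 1229 = \left(-1\right) \left(-24\right) 15 \left(-36\right) - 1229 = 24 \left(-540\right) - 1229 = -12960 - 1229 = -14189$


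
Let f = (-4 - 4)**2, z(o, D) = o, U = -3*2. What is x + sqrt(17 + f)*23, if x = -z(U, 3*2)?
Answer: 213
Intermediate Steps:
U = -6
f = 64 (f = (-8)**2 = 64)
x = 6 (x = -1*(-6) = 6)
x + sqrt(17 + f)*23 = 6 + sqrt(17 + 64)*23 = 6 + sqrt(81)*23 = 6 + 9*23 = 6 + 207 = 213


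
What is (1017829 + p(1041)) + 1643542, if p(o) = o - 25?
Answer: 2662387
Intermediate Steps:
p(o) = -25 + o
(1017829 + p(1041)) + 1643542 = (1017829 + (-25 + 1041)) + 1643542 = (1017829 + 1016) + 1643542 = 1018845 + 1643542 = 2662387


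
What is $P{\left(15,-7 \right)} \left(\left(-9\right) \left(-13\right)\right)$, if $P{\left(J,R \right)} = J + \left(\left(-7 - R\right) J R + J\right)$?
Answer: $3510$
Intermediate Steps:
$P{\left(J,R \right)} = 2 J + J R \left(-7 - R\right)$ ($P{\left(J,R \right)} = J + \left(J \left(-7 - R\right) R + J\right) = J + \left(J R \left(-7 - R\right) + J\right) = J + \left(J + J R \left(-7 - R\right)\right) = 2 J + J R \left(-7 - R\right)$)
$P{\left(15,-7 \right)} \left(\left(-9\right) \left(-13\right)\right) = 15 \left(2 - \left(-7\right)^{2} - -49\right) \left(\left(-9\right) \left(-13\right)\right) = 15 \left(2 - 49 + 49\right) 117 = 15 \cdot 2 \cdot 117 = 30 \cdot 117 = 3510$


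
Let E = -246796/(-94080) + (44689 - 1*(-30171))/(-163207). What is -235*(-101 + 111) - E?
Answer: -9029086305493/3838628640 ≈ -2352.2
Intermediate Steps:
E = 8309001493/3838628640 (E = -246796*(-1/94080) + (44689 + 30171)*(-1/163207) = 61699/23520 + 74860*(-1/163207) = 61699/23520 - 74860/163207 = 8309001493/3838628640 ≈ 2.1646)
-235*(-101 + 111) - E = -235*(-101 + 111) - 1*8309001493/3838628640 = -235*10 - 8309001493/3838628640 = -2350 - 8309001493/3838628640 = -9029086305493/3838628640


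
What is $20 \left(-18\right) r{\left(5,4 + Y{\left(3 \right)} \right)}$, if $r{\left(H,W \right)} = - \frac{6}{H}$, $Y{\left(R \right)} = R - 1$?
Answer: $432$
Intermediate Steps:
$Y{\left(R \right)} = -1 + R$ ($Y{\left(R \right)} = R - 1 = -1 + R$)
$20 \left(-18\right) r{\left(5,4 + Y{\left(3 \right)} \right)} = 20 \left(-18\right) \left(- \frac{6}{5}\right) = - 360 \left(\left(-6\right) \frac{1}{5}\right) = \left(-360\right) \left(- \frac{6}{5}\right) = 432$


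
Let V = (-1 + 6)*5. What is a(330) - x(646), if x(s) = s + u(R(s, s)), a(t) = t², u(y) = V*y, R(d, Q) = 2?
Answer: 108204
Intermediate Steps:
V = 25 (V = 5*5 = 25)
u(y) = 25*y
x(s) = 50 + s (x(s) = s + 25*2 = s + 50 = 50 + s)
a(330) - x(646) = 330² - (50 + 646) = 108900 - 1*696 = 108900 - 696 = 108204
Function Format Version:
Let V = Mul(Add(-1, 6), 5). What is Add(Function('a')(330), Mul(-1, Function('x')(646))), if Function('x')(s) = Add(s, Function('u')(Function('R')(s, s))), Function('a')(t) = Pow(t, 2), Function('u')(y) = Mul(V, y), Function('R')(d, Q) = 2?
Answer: 108204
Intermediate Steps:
V = 25 (V = Mul(5, 5) = 25)
Function('u')(y) = Mul(25, y)
Function('x')(s) = Add(50, s) (Function('x')(s) = Add(s, Mul(25, 2)) = Add(s, 50) = Add(50, s))
Add(Function('a')(330), Mul(-1, Function('x')(646))) = Add(Pow(330, 2), Mul(-1, Add(50, 646))) = Add(108900, Mul(-1, 696)) = Add(108900, -696) = 108204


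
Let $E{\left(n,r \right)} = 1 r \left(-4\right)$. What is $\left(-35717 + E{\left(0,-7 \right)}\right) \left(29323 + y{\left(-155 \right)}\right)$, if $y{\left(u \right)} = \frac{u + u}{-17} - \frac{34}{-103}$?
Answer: $- \frac{1833596643809}{1751} \approx -1.0472 \cdot 10^{9}$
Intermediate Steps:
$y{\left(u \right)} = \frac{34}{103} - \frac{2 u}{17}$ ($y{\left(u \right)} = 2 u \left(- \frac{1}{17}\right) - - \frac{34}{103} = - \frac{2 u}{17} + \frac{34}{103} = \frac{34}{103} - \frac{2 u}{17}$)
$E{\left(n,r \right)} = - 4 r$ ($E{\left(n,r \right)} = r \left(-4\right) = - 4 r$)
$\left(-35717 + E{\left(0,-7 \right)}\right) \left(29323 + y{\left(-155 \right)}\right) = \left(-35717 - -28\right) \left(29323 + \left(\frac{34}{103} - - \frac{310}{17}\right)\right) = \left(-35717 + 28\right) \left(29323 + \left(\frac{34}{103} + \frac{310}{17}\right)\right) = - 35689 \left(29323 + \frac{32508}{1751}\right) = \left(-35689\right) \frac{51377081}{1751} = - \frac{1833596643809}{1751}$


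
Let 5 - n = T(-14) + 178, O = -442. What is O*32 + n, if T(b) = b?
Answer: -14303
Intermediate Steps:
n = -159 (n = 5 - (-14 + 178) = 5 - 1*164 = 5 - 164 = -159)
O*32 + n = -442*32 - 159 = -14144 - 159 = -14303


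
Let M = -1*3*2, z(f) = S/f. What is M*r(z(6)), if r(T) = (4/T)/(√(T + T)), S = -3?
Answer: -48*I ≈ -48.0*I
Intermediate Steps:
z(f) = -3/f
M = -6 (M = -3*2 = -6)
r(T) = 2*√2/T^(3/2) (r(T) = (4/T)/(√(2*T)) = (4/T)/((√2*√T)) = (4/T)*(√2/(2*√T)) = 2*√2/T^(3/2))
M*r(z(6)) = -12*√2/(-3/6)^(3/2) = -12*√2/(-3*⅙)^(3/2) = -12*√2/(-½)^(3/2) = -12*√2*2*I*√2 = -48*I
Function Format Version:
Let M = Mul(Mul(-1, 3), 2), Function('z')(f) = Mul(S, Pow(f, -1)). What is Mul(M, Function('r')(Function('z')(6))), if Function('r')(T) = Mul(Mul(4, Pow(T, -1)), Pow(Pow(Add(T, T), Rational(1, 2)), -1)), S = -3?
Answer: Mul(-48, I) ≈ Mul(-48.000, I)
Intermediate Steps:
Function('z')(f) = Mul(-3, Pow(f, -1))
M = -6 (M = Mul(-3, 2) = -6)
Function('r')(T) = Mul(2, Pow(2, Rational(1, 2)), Pow(T, Rational(-3, 2))) (Function('r')(T) = Mul(Mul(4, Pow(T, -1)), Pow(Pow(Mul(2, T), Rational(1, 2)), -1)) = Mul(Mul(4, Pow(T, -1)), Pow(Mul(Pow(2, Rational(1, 2)), Pow(T, Rational(1, 2))), -1)) = Mul(Mul(4, Pow(T, -1)), Mul(Rational(1, 2), Pow(2, Rational(1, 2)), Pow(T, Rational(-1, 2)))) = Mul(2, Pow(2, Rational(1, 2)), Pow(T, Rational(-3, 2))))
Mul(M, Function('r')(Function('z')(6))) = Mul(-6, Mul(2, Pow(2, Rational(1, 2)), Pow(Mul(-3, Pow(6, -1)), Rational(-3, 2)))) = Mul(-6, Mul(2, Pow(2, Rational(1, 2)), Pow(Mul(-3, Rational(1, 6)), Rational(-3, 2)))) = Mul(-6, Mul(2, Pow(2, Rational(1, 2)), Pow(Rational(-1, 2), Rational(-3, 2)))) = Mul(-6, Mul(2, Pow(2, Rational(1, 2)), Mul(2, I, Pow(2, Rational(1, 2))))) = Mul(-6, Mul(8, I)) = Mul(-48, I)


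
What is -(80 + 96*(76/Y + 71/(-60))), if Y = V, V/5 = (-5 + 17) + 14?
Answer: -1464/65 ≈ -22.523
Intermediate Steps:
V = 130 (V = 5*((-5 + 17) + 14) = 5*(12 + 14) = 5*26 = 130)
Y = 130
-(80 + 96*(76/Y + 71/(-60))) = -(80 + 96*(76/130 + 71/(-60))) = -(80 + 96*(76*(1/130) + 71*(-1/60))) = -(80 + 96*(38/65 - 71/60)) = -(80 + 96*(-467/780)) = -(80 - 3736/65) = -1*1464/65 = -1464/65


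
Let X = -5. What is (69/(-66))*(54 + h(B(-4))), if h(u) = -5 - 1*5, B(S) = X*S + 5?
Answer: -46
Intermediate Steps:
B(S) = 5 - 5*S (B(S) = -5*S + 5 = 5 - 5*S)
h(u) = -10 (h(u) = -5 - 5 = -10)
(69/(-66))*(54 + h(B(-4))) = (69/(-66))*(54 - 10) = (69*(-1/66))*44 = -23/22*44 = -46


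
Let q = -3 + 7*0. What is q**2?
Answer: 9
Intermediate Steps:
q = -3 (q = -3 + 0 = -3)
q**2 = (-3)**2 = 9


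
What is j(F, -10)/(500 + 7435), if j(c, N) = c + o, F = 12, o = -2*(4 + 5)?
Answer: -2/2645 ≈ -0.00075614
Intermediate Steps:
o = -18 (o = -2*9 = -18)
j(c, N) = -18 + c (j(c, N) = c - 18 = -18 + c)
j(F, -10)/(500 + 7435) = (-18 + 12)/(500 + 7435) = -6/7935 = -6*1/7935 = -2/2645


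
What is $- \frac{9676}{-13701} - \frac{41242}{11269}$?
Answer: $- \frac{456017798}{154396569} \approx -2.9535$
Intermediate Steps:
$- \frac{9676}{-13701} - \frac{41242}{11269} = \left(-9676\right) \left(- \frac{1}{13701}\right) - \frac{41242}{11269} = \frac{9676}{13701} - \frac{41242}{11269} = - \frac{456017798}{154396569}$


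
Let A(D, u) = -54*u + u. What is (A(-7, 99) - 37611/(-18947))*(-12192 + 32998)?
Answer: -2067644062188/18947 ≈ -1.0913e+8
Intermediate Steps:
A(D, u) = -53*u
(A(-7, 99) - 37611/(-18947))*(-12192 + 32998) = (-53*99 - 37611/(-18947))*(-12192 + 32998) = (-5247 - 37611*(-1/18947))*20806 = (-5247 + 37611/18947)*20806 = -99377298/18947*20806 = -2067644062188/18947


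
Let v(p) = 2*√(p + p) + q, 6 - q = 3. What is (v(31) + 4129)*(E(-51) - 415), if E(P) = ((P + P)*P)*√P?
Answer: -2*(415 - 5202*I*√51)*(2066 + √62) ≈ -1.7213e+6 + 1.5409e+8*I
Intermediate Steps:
q = 3 (q = 6 - 1*3 = 6 - 3 = 3)
E(P) = 2*P^(5/2) (E(P) = ((2*P)*P)*√P = (2*P²)*√P = 2*P^(5/2))
v(p) = 3 + 2*√2*√p (v(p) = 2*√(p + p) + 3 = 2*√(2*p) + 3 = 2*(√2*√p) + 3 = 2*√2*√p + 3 = 3 + 2*√2*√p)
(v(31) + 4129)*(E(-51) - 415) = ((3 + 2*√2*√31) + 4129)*(2*(-51)^(5/2) - 415) = ((3 + 2*√62) + 4129)*(2*(2601*I*√51) - 415) = (4132 + 2*√62)*(5202*I*√51 - 415) = (4132 + 2*√62)*(-415 + 5202*I*√51) = (-415 + 5202*I*√51)*(4132 + 2*√62)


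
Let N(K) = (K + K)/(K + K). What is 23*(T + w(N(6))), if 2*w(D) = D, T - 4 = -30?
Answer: -1173/2 ≈ -586.50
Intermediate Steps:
T = -26 (T = 4 - 30 = -26)
N(K) = 1 (N(K) = (2*K)/((2*K)) = (2*K)*(1/(2*K)) = 1)
w(D) = D/2
23*(T + w(N(6))) = 23*(-26 + (1/2)*1) = 23*(-26 + 1/2) = 23*(-51/2) = -1173/2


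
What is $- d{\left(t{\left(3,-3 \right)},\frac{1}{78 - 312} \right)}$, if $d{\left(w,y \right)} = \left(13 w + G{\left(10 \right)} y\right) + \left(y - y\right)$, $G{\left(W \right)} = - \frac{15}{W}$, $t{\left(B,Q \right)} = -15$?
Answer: $\frac{30419}{156} \approx 194.99$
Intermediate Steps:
$d{\left(w,y \right)} = 13 w - \frac{3 y}{2}$ ($d{\left(w,y \right)} = \left(13 w + - \frac{15}{10} y\right) + \left(y - y\right) = \left(13 w + \left(-15\right) \frac{1}{10} y\right) + 0 = \left(13 w - \frac{3 y}{2}\right) + 0 = 13 w - \frac{3 y}{2}$)
$- d{\left(t{\left(3,-3 \right)},\frac{1}{78 - 312} \right)} = - (13 \left(-15\right) - \frac{3}{2 \left(78 - 312\right)}) = - (-195 - \frac{3}{2 \left(-234\right)}) = - (-195 - - \frac{1}{156}) = - (-195 + \frac{1}{156}) = \left(-1\right) \left(- \frac{30419}{156}\right) = \frac{30419}{156}$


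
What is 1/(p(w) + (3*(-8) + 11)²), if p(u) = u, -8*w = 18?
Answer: 4/667 ≈ 0.0059970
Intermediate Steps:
w = -9/4 (w = -⅛*18 = -9/4 ≈ -2.2500)
1/(p(w) + (3*(-8) + 11)²) = 1/(-9/4 + (3*(-8) + 11)²) = 1/(-9/4 + (-24 + 11)²) = 1/(-9/4 + (-13)²) = 1/(-9/4 + 169) = 1/(667/4) = 4/667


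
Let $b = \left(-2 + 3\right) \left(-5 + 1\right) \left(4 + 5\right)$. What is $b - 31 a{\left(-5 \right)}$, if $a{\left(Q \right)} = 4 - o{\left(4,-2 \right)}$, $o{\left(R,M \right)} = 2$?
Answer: $-98$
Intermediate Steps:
$b = -36$ ($b = 1 \left(\left(-4\right) 9\right) = 1 \left(-36\right) = -36$)
$a{\left(Q \right)} = 2$ ($a{\left(Q \right)} = 4 - 2 = 2$)
$b - 31 a{\left(-5 \right)} = -36 - 62 = -98$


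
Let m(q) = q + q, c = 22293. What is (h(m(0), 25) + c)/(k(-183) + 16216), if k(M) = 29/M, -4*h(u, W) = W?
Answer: 16313901/11869996 ≈ 1.3744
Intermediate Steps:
m(q) = 2*q
h(u, W) = -W/4
(h(m(0), 25) + c)/(k(-183) + 16216) = (-¼*25 + 22293)/(29/(-183) + 16216) = (-25/4 + 22293)/(29*(-1/183) + 16216) = 89147/(4*(-29/183 + 16216)) = 89147/(4*(2967499/183)) = (89147/4)*(183/2967499) = 16313901/11869996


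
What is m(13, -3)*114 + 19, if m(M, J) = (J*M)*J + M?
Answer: 14839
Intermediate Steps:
m(M, J) = M + M*J² (m(M, J) = M*J² + M = M + M*J²)
m(13, -3)*114 + 19 = (13*(1 + (-3)²))*114 + 19 = (13*(1 + 9))*114 + 19 = (13*10)*114 + 19 = 130*114 + 19 = 14820 + 19 = 14839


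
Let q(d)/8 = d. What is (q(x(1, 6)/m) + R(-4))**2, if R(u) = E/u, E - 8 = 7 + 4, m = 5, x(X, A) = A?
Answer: 9409/400 ≈ 23.522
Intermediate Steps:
E = 19 (E = 8 + (7 + 4) = 8 + 11 = 19)
q(d) = 8*d
R(u) = 19/u
(q(x(1, 6)/m) + R(-4))**2 = (8*(6/5) + 19/(-4))**2 = (8*(6*(1/5)) + 19*(-1/4))**2 = (8*(6/5) - 19/4)**2 = (48/5 - 19/4)**2 = (97/20)**2 = 9409/400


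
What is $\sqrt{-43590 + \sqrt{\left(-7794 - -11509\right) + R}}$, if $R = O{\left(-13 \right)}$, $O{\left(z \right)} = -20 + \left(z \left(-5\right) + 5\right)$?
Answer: $\sqrt{-43590 + \sqrt{3765}} \approx 208.64 i$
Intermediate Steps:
$O{\left(z \right)} = -15 - 5 z$ ($O{\left(z \right)} = -20 - \left(-5 + 5 z\right) = -15 - 5 z$)
$R = 50$ ($R = -15 - -65 = -15 + 65 = 50$)
$\sqrt{-43590 + \sqrt{\left(-7794 - -11509\right) + R}} = \sqrt{-43590 + \sqrt{\left(-7794 - -11509\right) + 50}} = \sqrt{-43590 + \sqrt{\left(-7794 + 11509\right) + 50}} = \sqrt{-43590 + \sqrt{3715 + 50}} = \sqrt{-43590 + \sqrt{3765}}$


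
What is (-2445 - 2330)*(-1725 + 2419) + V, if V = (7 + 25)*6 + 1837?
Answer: -3311821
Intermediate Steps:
V = 2029 (V = 32*6 + 1837 = 192 + 1837 = 2029)
(-2445 - 2330)*(-1725 + 2419) + V = (-2445 - 2330)*(-1725 + 2419) + 2029 = -4775*694 + 2029 = -3313850 + 2029 = -3311821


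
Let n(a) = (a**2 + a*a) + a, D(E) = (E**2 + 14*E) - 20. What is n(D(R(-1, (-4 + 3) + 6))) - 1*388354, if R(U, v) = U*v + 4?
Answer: -386209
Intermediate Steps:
R(U, v) = 4 + U*v
D(E) = -20 + E**2 + 14*E
n(a) = a + 2*a**2 (n(a) = (a**2 + a**2) + a = 2*a**2 + a = a + 2*a**2)
n(D(R(-1, (-4 + 3) + 6))) - 1*388354 = (-20 + (4 - ((-4 + 3) + 6))**2 + 14*(4 - ((-4 + 3) + 6)))*(1 + 2*(-20 + (4 - ((-4 + 3) + 6))**2 + 14*(4 - ((-4 + 3) + 6)))) - 1*388354 = (-20 + (4 - (-1 + 6))**2 + 14*(4 - (-1 + 6)))*(1 + 2*(-20 + (4 - (-1 + 6))**2 + 14*(4 - (-1 + 6)))) - 388354 = (-20 + (4 - 1*5)**2 + 14*(4 - 1*5))*(1 + 2*(-20 + (4 - 1*5)**2 + 14*(4 - 1*5))) - 388354 = (-20 + (4 - 5)**2 + 14*(4 - 5))*(1 + 2*(-20 + (4 - 5)**2 + 14*(4 - 5))) - 388354 = (-20 + (-1)**2 + 14*(-1))*(1 + 2*(-20 + (-1)**2 + 14*(-1))) - 388354 = (-20 + 1 - 14)*(1 + 2*(-20 + 1 - 14)) - 388354 = -33*(1 + 2*(-33)) - 388354 = -33*(1 - 66) - 388354 = -33*(-65) - 388354 = 2145 - 388354 = -386209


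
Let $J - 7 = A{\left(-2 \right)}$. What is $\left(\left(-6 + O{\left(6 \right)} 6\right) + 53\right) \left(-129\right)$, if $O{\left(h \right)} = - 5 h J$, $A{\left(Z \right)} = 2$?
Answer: $202917$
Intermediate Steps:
$J = 9$ ($J = 7 + 2 = 9$)
$O{\left(h \right)} = - 45 h$ ($O{\left(h \right)} = - 5 h 9 = - 5 \cdot 9 h = - 45 h$)
$\left(\left(-6 + O{\left(6 \right)} 6\right) + 53\right) \left(-129\right) = \left(\left(-6 + \left(-45\right) 6 \cdot 6\right) + 53\right) \left(-129\right) = \left(\left(-6 - 1620\right) + 53\right) \left(-129\right) = \left(-1626 + 53\right) \left(-129\right) = \left(-1573\right) \left(-129\right) = 202917$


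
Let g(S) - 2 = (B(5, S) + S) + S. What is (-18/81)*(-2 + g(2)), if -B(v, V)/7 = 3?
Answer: 34/9 ≈ 3.7778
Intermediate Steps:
B(v, V) = -21 (B(v, V) = -7*3 = -21)
g(S) = -19 + 2*S (g(S) = 2 + ((-21 + S) + S) = 2 + (-21 + 2*S) = -19 + 2*S)
(-18/81)*(-2 + g(2)) = (-18/81)*(-2 + (-19 + 2*2)) = (-18*1/81)*(-2 + (-19 + 4)) = -2*(-2 - 15)/9 = -2/9*(-17) = 34/9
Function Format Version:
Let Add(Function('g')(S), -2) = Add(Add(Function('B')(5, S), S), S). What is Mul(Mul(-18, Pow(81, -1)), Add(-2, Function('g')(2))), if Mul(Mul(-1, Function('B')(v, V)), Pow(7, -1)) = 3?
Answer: Rational(34, 9) ≈ 3.7778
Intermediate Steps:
Function('B')(v, V) = -21 (Function('B')(v, V) = Mul(-7, 3) = -21)
Function('g')(S) = Add(-19, Mul(2, S)) (Function('g')(S) = Add(2, Add(Add(-21, S), S)) = Add(2, Add(-21, Mul(2, S))) = Add(-19, Mul(2, S)))
Mul(Mul(-18, Pow(81, -1)), Add(-2, Function('g')(2))) = Mul(Mul(-18, Pow(81, -1)), Add(-2, Add(-19, Mul(2, 2)))) = Mul(Mul(-18, Rational(1, 81)), Add(-2, Add(-19, 4))) = Mul(Rational(-2, 9), Add(-2, -15)) = Mul(Rational(-2, 9), -17) = Rational(34, 9)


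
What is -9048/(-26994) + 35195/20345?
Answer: 37804513/18306431 ≈ 2.0651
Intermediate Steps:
-9048/(-26994) + 35195/20345 = -9048*(-1/26994) + 35195*(1/20345) = 1508/4499 + 7039/4069 = 37804513/18306431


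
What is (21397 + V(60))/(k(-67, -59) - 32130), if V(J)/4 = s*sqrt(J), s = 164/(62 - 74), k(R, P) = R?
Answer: -21397/32197 + 328*sqrt(15)/96591 ≈ -0.65141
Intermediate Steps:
s = -41/3 (s = 164/(-12) = 164*(-1/12) = -41/3 ≈ -13.667)
V(J) = -164*sqrt(J)/3 (V(J) = 4*(-41*sqrt(J)/3) = -164*sqrt(J)/3)
(21397 + V(60))/(k(-67, -59) - 32130) = (21397 - 328*sqrt(15)/3)/(-67 - 32130) = (21397 - 328*sqrt(15)/3)/(-32197) = (21397 - 328*sqrt(15)/3)*(-1/32197) = -21397/32197 + 328*sqrt(15)/96591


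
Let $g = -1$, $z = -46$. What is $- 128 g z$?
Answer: $-5888$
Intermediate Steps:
$- 128 g z = \left(-128\right) \left(-1\right) \left(-46\right) = 128 \left(-46\right) = -5888$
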